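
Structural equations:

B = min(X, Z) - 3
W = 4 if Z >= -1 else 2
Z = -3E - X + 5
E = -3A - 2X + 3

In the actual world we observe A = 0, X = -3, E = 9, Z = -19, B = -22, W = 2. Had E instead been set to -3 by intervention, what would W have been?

The intervention breaks the incoming arrows to E: E = -3A - 2X + 3 no longer applies, and E = -3.
Z = -3E - X + 5  [with E=-3, X=-3]  = 17
W = 4 if Z >= -1 else 2  [with Z=17]  = 4

4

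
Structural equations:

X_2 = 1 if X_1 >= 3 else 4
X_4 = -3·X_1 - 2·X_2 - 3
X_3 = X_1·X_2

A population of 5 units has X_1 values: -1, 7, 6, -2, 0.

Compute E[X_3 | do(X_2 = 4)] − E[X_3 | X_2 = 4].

12

The intervention sets X_2=4 in all 5 units regardless of X_1. Recomputing X_3 per unit gives -4, 28, 24, -8, 0; average 8.
Observing X_2=4 restricts to units where X_2's equation naturally yields 4: X_1 ∈ {-1, -2, 0}. In that subpopulation X_3 = -4, -8, 0, mean -4.
Difference = 8 − (-4) = 12.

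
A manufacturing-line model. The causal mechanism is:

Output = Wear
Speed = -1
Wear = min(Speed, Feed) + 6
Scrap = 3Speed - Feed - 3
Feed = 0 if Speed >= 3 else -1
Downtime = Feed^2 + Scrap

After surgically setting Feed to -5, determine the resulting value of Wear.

The intervention breaks the incoming arrows to Feed: Feed = 0 if Speed >= 3 else -1 no longer applies, and Feed = -5.
Wear = min(Speed, Feed) + 6  [with Speed=-1, Feed=-5]  = 1

1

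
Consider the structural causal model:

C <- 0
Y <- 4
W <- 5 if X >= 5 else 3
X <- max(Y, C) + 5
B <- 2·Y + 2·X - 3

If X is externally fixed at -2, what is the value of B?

do(X=-2) replaces the equation X <- max(Y, C) + 5 with the constant X = -2.
B = 2·Y + 2·X - 3  [with Y=4, X=-2]  = 1

1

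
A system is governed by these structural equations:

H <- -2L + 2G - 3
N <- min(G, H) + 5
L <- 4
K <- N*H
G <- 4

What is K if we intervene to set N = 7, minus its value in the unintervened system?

-15

Intervening sets N = 7 and removes its equation (N <- min(G, H) + 5).
H = -2L + 2G - 3  [with L=4, G=4]  = -3
K = N*H  [with N=7, H=-3]  = -21
Without intervention: H = -2L + 2G - 3  [with L=4, G=4]  = -3; N = min(G, H) + 5  [with G=4, H=-3]  = 2; K = N*H  [with N=2, H=-3]  = -6.
Change = -21 − (-6) = -15.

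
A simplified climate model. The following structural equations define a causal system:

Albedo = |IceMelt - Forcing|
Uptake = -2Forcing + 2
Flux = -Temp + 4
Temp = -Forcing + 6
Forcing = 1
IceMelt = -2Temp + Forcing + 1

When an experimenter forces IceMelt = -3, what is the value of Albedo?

4

The intervention breaks the incoming arrows to IceMelt: IceMelt = -2Temp + Forcing + 1 no longer applies, and IceMelt = -3.
Albedo = |IceMelt - Forcing|  [with IceMelt=-3, Forcing=1]  = 4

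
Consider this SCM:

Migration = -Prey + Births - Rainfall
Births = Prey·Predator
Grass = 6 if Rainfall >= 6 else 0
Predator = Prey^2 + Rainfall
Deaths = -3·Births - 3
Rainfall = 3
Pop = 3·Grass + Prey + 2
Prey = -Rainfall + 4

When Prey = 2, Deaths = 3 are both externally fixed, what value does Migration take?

Under do(Prey = 2, Deaths = 3), each intervened variable's structural equation is replaced by its fixed value.
Predator = Prey^2 + Rainfall  [with Prey=2, Rainfall=3]  = 7
Births = Prey·Predator  [with Prey=2, Predator=7]  = 14
Migration = -Prey + Births - Rainfall  [with Prey=2, Births=14, Rainfall=3]  = 9

9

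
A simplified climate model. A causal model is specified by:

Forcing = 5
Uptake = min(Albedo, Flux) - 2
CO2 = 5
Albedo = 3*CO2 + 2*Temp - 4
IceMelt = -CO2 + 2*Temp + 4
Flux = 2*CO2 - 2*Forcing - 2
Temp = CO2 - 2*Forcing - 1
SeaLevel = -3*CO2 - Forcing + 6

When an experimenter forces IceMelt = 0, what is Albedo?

-1

Intervening sets IceMelt = 0 and removes its equation (IceMelt = -CO2 + 2*Temp + 4).
No directed path runs from IceMelt to Albedo, so Albedo keeps its natural value.
Temp = CO2 - 2*Forcing - 1  [with CO2=5, Forcing=5]  = -6
Albedo = 3*CO2 + 2*Temp - 4  [with CO2=5, Temp=-6]  = -1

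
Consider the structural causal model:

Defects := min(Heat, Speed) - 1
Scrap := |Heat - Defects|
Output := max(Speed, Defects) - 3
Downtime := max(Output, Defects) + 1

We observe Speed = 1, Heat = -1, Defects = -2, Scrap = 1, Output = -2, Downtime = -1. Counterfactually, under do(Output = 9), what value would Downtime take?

10

The intervention breaks the incoming arrows to Output: Output := max(Speed, Defects) - 3 no longer applies, and Output = 9.
Defects = min(Heat, Speed) - 1  [with Heat=-1, Speed=1]  = -2
Downtime = max(Output, Defects) + 1  [with Output=9, Defects=-2]  = 10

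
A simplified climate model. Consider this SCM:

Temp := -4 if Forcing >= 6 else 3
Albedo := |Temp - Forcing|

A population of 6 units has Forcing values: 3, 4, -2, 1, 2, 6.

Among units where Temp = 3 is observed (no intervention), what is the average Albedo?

Conditioning on Temp=3 selects the 5 unit(s) with Forcing ∈ {3, 4, -2, 1, 2}. Their Albedo values: 0, 1, 5, 2, 1. Mean = 1.8.

1.8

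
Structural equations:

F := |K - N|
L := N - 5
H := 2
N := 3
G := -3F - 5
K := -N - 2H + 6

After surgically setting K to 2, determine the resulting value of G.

The intervention breaks the incoming arrows to K: K := -N - 2H + 6 no longer applies, and K = 2.
F = |K - N|  [with K=2, N=3]  = 1
G = -3F - 5  [with F=1]  = -8

-8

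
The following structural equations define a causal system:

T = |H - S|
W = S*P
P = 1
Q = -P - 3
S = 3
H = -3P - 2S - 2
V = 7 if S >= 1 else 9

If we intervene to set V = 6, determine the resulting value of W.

3

Intervening sets V = 6 and removes its equation (V = 7 if S >= 1 else 9).
W is not downstream of the intervention, so its value is determined by the original equations.
W = S*P  [with S=3, P=1]  = 3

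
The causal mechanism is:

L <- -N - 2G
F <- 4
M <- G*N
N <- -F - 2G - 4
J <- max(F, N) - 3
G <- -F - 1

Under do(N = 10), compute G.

-5

Under do(N=10), the mechanism N <- -F - 2G - 4 is discarded; N is fixed at 10.
Since G is not a descendant of the intervened variable, it is unaffected.
G = -F - 1  [with F=4]  = -5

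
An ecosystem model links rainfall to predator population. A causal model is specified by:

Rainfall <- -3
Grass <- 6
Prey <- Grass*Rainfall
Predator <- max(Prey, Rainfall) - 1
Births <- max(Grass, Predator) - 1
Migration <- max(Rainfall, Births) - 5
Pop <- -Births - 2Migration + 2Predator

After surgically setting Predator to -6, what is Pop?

-17

The intervention breaks the incoming arrows to Predator: Predator <- max(Prey, Rainfall) - 1 no longer applies, and Predator = -6.
Births = max(Grass, Predator) - 1  [with Grass=6, Predator=-6]  = 5
Migration = max(Rainfall, Births) - 5  [with Rainfall=-3, Births=5]  = 0
Pop = -Births - 2Migration + 2Predator  [with Births=5, Migration=0, Predator=-6]  = -17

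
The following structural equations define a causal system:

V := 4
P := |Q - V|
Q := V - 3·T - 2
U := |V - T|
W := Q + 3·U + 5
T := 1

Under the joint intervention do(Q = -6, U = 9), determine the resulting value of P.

10

The joint intervention fixes Q = -6, U = 9, removing each variable's own equation.
P = |Q - V|  [with Q=-6, V=4]  = 10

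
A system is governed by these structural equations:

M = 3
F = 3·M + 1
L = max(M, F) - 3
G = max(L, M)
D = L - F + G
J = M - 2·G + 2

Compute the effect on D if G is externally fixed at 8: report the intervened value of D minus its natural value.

Intervening sets G = 8 and removes its equation (G = max(L, M)).
F = 3·M + 1  [with M=3]  = 10
L = max(M, F) - 3  [with M=3, F=10]  = 7
D = L - F + G  [with L=7, F=10, G=8]  = 5
Without intervention: F = 3·M + 1  [with M=3]  = 10; L = max(M, F) - 3  [with M=3, F=10]  = 7; G = max(L, M)  [with L=7, M=3]  = 7; D = L - F + G  [with L=7, F=10, G=7]  = 4.
Change = 5 − 4 = 1.

1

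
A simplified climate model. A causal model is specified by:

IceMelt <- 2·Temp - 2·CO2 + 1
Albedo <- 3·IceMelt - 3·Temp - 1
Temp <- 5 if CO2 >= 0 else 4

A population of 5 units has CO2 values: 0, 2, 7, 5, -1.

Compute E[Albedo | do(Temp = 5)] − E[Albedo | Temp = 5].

5.4

do(Temp=5) breaks Temp's dependence on CO2. With Temp=5 fixed, Albedo across the units is 17, 5, -25, -13, 23, mean 1.4.
Conditioning on Temp=5 selects the 4 unit(s) with CO2 ∈ {0, 2, 7, 5}. Their Albedo values: 17, 5, -25, -13. Mean = -4.
Difference = 1.4 − (-4) = 5.4.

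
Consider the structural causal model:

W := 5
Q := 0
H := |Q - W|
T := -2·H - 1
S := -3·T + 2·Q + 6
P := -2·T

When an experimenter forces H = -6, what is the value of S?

do(H=-6) replaces the equation H := |Q - W| with the constant H = -6.
T = -2·H - 1  [with H=-6]  = 11
S = -3·T + 2·Q + 6  [with T=11, Q=0]  = -27

-27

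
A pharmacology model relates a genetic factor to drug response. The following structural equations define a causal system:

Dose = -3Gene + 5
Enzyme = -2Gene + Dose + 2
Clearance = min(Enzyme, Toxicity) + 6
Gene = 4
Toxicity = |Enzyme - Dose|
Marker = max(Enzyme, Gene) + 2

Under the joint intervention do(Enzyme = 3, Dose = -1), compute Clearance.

Setting Enzyme = 3, Dose = -1 by intervention discards those variables' equations.
Toxicity = |Enzyme - Dose|  [with Enzyme=3, Dose=-1]  = 4
Clearance = min(Enzyme, Toxicity) + 6  [with Enzyme=3, Toxicity=4]  = 9

9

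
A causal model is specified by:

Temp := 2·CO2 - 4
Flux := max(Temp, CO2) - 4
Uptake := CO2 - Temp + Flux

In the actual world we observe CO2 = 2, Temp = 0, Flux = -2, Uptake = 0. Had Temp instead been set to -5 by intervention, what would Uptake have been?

Under do(Temp=-5), the mechanism Temp := 2·CO2 - 4 is discarded; Temp is fixed at -5.
Flux = max(Temp, CO2) - 4  [with Temp=-5, CO2=2]  = -2
Uptake = CO2 - Temp + Flux  [with CO2=2, Temp=-5, Flux=-2]  = 5

5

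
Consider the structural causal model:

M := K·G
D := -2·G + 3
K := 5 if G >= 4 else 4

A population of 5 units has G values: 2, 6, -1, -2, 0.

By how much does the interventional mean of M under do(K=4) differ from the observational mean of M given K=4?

Every unit gets K=4 under the intervention. M values become 8, 24, -4, -8, 0; E[M|do(K=4)] = 4.
E[M|K=4] averages over only the 4 units with K=4 (G = 2, -1, -2, 0): M = 8, -4, -8, 0, mean -1.
Difference = 4 − (-1) = 5.

5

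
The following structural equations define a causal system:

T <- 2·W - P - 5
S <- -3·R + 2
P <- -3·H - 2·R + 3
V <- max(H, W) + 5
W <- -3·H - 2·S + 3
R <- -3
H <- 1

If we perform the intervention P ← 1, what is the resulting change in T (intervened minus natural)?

5

Under do(P=1), the mechanism P <- -3·H - 2·R + 3 is discarded; P is fixed at 1.
S = -3·R + 2  [with R=-3]  = 11
W = -3·H - 2·S + 3  [with H=1, S=11]  = -22
T = 2·W - P - 5  [with W=-22, P=1]  = -50
Without intervention: S = -3·R + 2  [with R=-3]  = 11; P = -3·H - 2·R + 3  [with H=1, R=-3]  = 6; W = -3·H - 2·S + 3  [with H=1, S=11]  = -22; T = 2·W - P - 5  [with W=-22, P=6]  = -55.
Change = -50 − (-55) = 5.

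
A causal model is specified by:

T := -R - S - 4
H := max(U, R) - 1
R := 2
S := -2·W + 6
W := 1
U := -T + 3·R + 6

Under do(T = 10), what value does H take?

1

Under do(T=10), the mechanism T := -R - S - 4 is discarded; T is fixed at 10.
U = -T + 3·R + 6  [with T=10, R=2]  = 2
H = max(U, R) - 1  [with U=2, R=2]  = 1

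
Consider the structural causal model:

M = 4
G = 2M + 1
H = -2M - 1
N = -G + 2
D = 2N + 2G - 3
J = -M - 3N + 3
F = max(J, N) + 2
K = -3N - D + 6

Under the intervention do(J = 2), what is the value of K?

26

Intervening sets J = 2 and removes its equation (J = -M - 3N + 3).
K is not downstream of the intervention, so its value is determined by the original equations.
G = 2M + 1  [with M=4]  = 9
N = -G + 2  [with G=9]  = -7
D = 2N + 2G - 3  [with N=-7, G=9]  = 1
K = -3N - D + 6  [with N=-7, D=1]  = 26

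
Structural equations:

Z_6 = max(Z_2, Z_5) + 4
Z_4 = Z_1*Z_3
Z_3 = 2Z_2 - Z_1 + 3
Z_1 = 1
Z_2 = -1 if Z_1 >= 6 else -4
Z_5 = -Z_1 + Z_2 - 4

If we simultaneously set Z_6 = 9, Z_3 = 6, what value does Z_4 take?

6

Under do(Z_6 = 9, Z_3 = 6), each intervened variable's structural equation is replaced by its fixed value.
Z_4 = Z_1*Z_3  [with Z_1=1, Z_3=6]  = 6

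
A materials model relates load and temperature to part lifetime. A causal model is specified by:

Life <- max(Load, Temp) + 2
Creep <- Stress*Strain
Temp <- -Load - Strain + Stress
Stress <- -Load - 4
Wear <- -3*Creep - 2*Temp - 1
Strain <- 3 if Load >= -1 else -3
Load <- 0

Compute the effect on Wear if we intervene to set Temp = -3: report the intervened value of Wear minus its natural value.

-8

Under do(Temp=-3), the mechanism Temp <- -Load - Strain + Stress is discarded; Temp is fixed at -3.
Stress = -Load - 4  [with Load=0]  = -4
Strain = 3 if Load >= -1 else -3  [with Load=0]  = 3
Creep = Stress*Strain  [with Stress=-4, Strain=3]  = -12
Wear = -3*Creep - 2*Temp - 1  [with Creep=-12, Temp=-3]  = 41
Without intervention: Stress = -Load - 4  [with Load=0]  = -4; Strain = 3 if Load >= -1 else -3  [with Load=0]  = 3; Temp = -Load - Strain + Stress  [with Load=0, Strain=3, Stress=-4]  = -7; Creep = Stress*Strain  [with Stress=-4, Strain=3]  = -12; Wear = -3*Creep - 2*Temp - 1  [with Creep=-12, Temp=-7]  = 49.
Change = 41 − 49 = -8.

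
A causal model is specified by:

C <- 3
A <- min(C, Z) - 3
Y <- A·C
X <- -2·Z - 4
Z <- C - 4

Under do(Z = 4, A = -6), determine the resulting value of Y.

Under do(Z = 4, A = -6), each intervened variable's structural equation is replaced by its fixed value.
Y = A·C  [with A=-6, C=3]  = -18

-18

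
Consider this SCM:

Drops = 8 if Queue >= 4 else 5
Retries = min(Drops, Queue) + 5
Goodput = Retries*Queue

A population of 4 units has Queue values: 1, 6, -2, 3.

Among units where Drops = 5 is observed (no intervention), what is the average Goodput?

E[Goodput|Drops=5] averages over only the 3 units with Drops=5 (Queue = 1, -2, 3): Goodput = 6, -6, 24, mean 8.

8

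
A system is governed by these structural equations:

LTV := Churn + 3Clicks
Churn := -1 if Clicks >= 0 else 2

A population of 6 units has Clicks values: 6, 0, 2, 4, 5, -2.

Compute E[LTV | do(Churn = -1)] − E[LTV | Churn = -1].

-2.7

Under do(Churn=-1), Churn's equation is replaced by Churn=-1 for every unit. Per-unit LTV: 17, -1, 5, 11, 14, -7. Mean = 6.5.
E[LTV|Churn=-1] averages over only the 5 units with Churn=-1 (Clicks = 6, 0, 2, 4, 5): LTV = 17, -1, 5, 11, 14, mean 9.2.
Difference = 6.5 − 9.2 = -2.7.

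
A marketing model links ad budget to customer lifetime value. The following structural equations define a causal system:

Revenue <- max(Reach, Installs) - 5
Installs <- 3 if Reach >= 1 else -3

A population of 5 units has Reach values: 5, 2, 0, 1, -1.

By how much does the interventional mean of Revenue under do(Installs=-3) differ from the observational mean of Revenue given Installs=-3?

1.9

Every unit gets Installs=-3 under the intervention. Revenue values become 0, -3, -5, -4, -6; E[Revenue|do(Installs=-3)] = -3.6.
Conditioning on Installs=-3 selects the 2 unit(s) with Reach ∈ {0, -1}. Their Revenue values: -5, -6. Mean = -5.5.
Difference = -3.6 − (-5.5) = 1.9.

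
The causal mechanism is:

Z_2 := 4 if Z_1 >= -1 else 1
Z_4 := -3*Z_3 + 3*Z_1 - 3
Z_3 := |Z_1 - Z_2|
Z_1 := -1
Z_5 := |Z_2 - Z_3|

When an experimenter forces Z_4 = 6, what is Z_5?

1

Intervening sets Z_4 = 6 and removes its equation (Z_4 := -3*Z_3 + 3*Z_1 - 3).
No directed path runs from Z_4 to Z_5, so Z_5 keeps its natural value.
Z_2 = 4 if Z_1 >= -1 else 1  [with Z_1=-1]  = 4
Z_3 = |Z_1 - Z_2|  [with Z_1=-1, Z_2=4]  = 5
Z_5 = |Z_2 - Z_3|  [with Z_2=4, Z_3=5]  = 1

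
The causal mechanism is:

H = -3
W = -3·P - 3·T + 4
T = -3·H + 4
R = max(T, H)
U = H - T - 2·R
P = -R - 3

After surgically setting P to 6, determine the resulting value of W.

-53

Under do(P=6), the mechanism P = -R - 3 is discarded; P is fixed at 6.
T = -3·H + 4  [with H=-3]  = 13
W = -3·P - 3·T + 4  [with P=6, T=13]  = -53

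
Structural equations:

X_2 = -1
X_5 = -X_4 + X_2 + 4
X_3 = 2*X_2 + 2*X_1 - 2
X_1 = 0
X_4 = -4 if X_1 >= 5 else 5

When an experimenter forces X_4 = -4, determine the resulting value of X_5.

7

Intervening sets X_4 = -4 and removes its equation (X_4 = -4 if X_1 >= 5 else 5).
X_5 = -X_4 + X_2 + 4  [with X_4=-4, X_2=-1]  = 7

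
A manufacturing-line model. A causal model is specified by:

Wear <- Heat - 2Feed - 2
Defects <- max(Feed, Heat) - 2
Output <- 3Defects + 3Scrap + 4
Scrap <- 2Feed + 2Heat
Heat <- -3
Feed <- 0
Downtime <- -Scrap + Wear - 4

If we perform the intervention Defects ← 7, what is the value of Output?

Under do(Defects=7), the mechanism Defects <- max(Feed, Heat) - 2 is discarded; Defects is fixed at 7.
Scrap = 2Feed + 2Heat  [with Feed=0, Heat=-3]  = -6
Output = 3Defects + 3Scrap + 4  [with Defects=7, Scrap=-6]  = 7

7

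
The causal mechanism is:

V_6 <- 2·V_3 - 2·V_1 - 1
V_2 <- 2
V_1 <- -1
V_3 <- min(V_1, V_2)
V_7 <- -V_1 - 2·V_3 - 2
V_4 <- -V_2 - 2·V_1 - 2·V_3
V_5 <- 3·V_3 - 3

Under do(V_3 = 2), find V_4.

-4

The intervention breaks the incoming arrows to V_3: V_3 <- min(V_1, V_2) no longer applies, and V_3 = 2.
V_4 = -V_2 - 2·V_1 - 2·V_3  [with V_2=2, V_1=-1, V_3=2]  = -4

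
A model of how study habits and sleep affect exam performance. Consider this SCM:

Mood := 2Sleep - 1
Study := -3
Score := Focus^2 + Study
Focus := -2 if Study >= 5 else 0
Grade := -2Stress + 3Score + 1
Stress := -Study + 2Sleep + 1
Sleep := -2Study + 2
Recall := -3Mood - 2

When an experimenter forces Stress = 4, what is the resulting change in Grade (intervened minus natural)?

32

The intervention breaks the incoming arrows to Stress: Stress := -Study + 2Sleep + 1 no longer applies, and Stress = 4.
Focus = -2 if Study >= 5 else 0  [with Study=-3]  = 0
Score = Focus^2 + Study  [with Focus=0, Study=-3]  = -3
Grade = -2Stress + 3Score + 1  [with Stress=4, Score=-3]  = -16
Without intervention: Sleep = -2Study + 2  [with Study=-3]  = 8; Stress = -Study + 2Sleep + 1  [with Study=-3, Sleep=8]  = 20; Focus = -2 if Study >= 5 else 0  [with Study=-3]  = 0; Score = Focus^2 + Study  [with Focus=0, Study=-3]  = -3; Grade = -2Stress + 3Score + 1  [with Stress=20, Score=-3]  = -48.
Change = -16 − (-48) = 32.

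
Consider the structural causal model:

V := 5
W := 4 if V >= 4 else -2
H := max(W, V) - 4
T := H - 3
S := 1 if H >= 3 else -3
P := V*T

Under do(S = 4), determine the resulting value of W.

4

Under do(S=4), the mechanism S := 1 if H >= 3 else -3 is discarded; S is fixed at 4.
No directed path runs from S to W, so W keeps its natural value.
W = 4 if V >= 4 else -2  [with V=5]  = 4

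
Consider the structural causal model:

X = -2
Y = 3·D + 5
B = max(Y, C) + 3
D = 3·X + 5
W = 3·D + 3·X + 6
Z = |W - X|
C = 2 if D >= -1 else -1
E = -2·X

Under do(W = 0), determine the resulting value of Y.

The intervention breaks the incoming arrows to W: W = 3·D + 3·X + 6 no longer applies, and W = 0.
Y is not downstream of the intervention, so its value is determined by the original equations.
D = 3·X + 5  [with X=-2]  = -1
Y = 3·D + 5  [with D=-1]  = 2

2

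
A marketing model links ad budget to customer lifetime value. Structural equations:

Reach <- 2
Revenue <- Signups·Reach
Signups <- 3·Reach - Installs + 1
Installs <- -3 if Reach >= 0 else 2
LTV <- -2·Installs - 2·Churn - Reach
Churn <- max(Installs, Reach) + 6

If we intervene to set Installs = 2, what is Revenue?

10

do(Installs=2) replaces the equation Installs <- -3 if Reach >= 0 else 2 with the constant Installs = 2.
Signups = 3·Reach - Installs + 1  [with Reach=2, Installs=2]  = 5
Revenue = Signups·Reach  [with Signups=5, Reach=2]  = 10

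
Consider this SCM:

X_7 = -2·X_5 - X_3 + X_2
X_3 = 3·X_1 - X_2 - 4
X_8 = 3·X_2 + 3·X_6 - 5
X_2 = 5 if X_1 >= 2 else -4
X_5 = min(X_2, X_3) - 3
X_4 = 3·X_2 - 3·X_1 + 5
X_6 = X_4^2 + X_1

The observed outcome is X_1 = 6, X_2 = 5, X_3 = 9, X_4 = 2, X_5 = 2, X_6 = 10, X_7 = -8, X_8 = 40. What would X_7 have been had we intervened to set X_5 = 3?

-10

Under do(X_5=3), the mechanism X_5 = min(X_2, X_3) - 3 is discarded; X_5 is fixed at 3.
X_2 = 5 if X_1 >= 2 else -4  [with X_1=6]  = 5
X_3 = 3·X_1 - X_2 - 4  [with X_1=6, X_2=5]  = 9
X_7 = -2·X_5 - X_3 + X_2  [with X_5=3, X_3=9, X_2=5]  = -10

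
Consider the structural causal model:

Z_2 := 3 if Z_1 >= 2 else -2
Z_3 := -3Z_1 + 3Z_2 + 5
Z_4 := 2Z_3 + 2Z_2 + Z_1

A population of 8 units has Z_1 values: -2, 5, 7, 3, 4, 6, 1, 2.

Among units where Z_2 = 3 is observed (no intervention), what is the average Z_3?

Conditioning on Z_2=3 selects the 6 unit(s) with Z_1 ∈ {5, 7, 3, 4, 6, 2}. Their Z_3 values: -1, -7, 5, 2, -4, 8. Mean = 0.5.

0.5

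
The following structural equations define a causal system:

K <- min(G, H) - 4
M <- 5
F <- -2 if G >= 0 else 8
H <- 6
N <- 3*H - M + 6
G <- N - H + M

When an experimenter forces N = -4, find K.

do(N=-4) replaces the equation N <- 3*H - M + 6 with the constant N = -4.
G = N - H + M  [with N=-4, H=6, M=5]  = -5
K = min(G, H) - 4  [with G=-5, H=6]  = -9

-9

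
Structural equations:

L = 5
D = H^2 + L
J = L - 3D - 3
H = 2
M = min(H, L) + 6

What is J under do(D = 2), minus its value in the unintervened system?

21

do(D=2) replaces the equation D = H^2 + L with the constant D = 2.
J = L - 3D - 3  [with L=5, D=2]  = -4
Without intervention: D = H^2 + L  [with H=2, L=5]  = 9; J = L - 3D - 3  [with L=5, D=9]  = -25.
Change = -4 − (-25) = 21.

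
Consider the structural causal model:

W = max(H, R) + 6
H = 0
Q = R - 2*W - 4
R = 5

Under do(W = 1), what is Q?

The intervention breaks the incoming arrows to W: W = max(H, R) + 6 no longer applies, and W = 1.
Q = R - 2*W - 4  [with R=5, W=1]  = -1

-1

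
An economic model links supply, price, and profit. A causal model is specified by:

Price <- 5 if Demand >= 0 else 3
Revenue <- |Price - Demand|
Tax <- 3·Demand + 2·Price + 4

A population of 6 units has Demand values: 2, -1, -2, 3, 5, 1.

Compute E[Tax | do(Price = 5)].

18

The intervention sets Price=5 in all 6 units regardless of Demand. Recomputing Tax per unit gives 20, 11, 8, 23, 29, 17; average 18.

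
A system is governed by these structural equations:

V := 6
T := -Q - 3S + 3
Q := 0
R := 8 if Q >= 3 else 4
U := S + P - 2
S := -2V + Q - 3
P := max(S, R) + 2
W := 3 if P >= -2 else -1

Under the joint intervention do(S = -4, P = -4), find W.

-1

Under do(S = -4, P = -4), each intervened variable's structural equation is replaced by its fixed value.
W = 3 if P >= -2 else -1  [with P=-4]  = -1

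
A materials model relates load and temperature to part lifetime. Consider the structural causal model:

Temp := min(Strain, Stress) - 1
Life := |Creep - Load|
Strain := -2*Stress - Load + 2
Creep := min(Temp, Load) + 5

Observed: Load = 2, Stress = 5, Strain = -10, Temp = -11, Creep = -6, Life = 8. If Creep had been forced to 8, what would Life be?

The intervention breaks the incoming arrows to Creep: Creep := min(Temp, Load) + 5 no longer applies, and Creep = 8.
Life = |Creep - Load|  [with Creep=8, Load=2]  = 6

6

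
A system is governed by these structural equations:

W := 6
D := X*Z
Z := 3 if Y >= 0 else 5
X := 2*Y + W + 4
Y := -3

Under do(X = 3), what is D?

do(X=3) replaces the equation X := 2*Y + W + 4 with the constant X = 3.
Z = 3 if Y >= 0 else 5  [with Y=-3]  = 5
D = X*Z  [with X=3, Z=5]  = 15

15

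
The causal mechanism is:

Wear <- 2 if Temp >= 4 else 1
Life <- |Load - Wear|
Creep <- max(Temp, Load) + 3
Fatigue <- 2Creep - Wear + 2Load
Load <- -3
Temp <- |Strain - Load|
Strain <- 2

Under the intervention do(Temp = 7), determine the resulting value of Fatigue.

12

The intervention breaks the incoming arrows to Temp: Temp <- |Strain - Load| no longer applies, and Temp = 7.
Creep = max(Temp, Load) + 3  [with Temp=7, Load=-3]  = 10
Wear = 2 if Temp >= 4 else 1  [with Temp=7]  = 2
Fatigue = 2Creep - Wear + 2Load  [with Creep=10, Wear=2, Load=-3]  = 12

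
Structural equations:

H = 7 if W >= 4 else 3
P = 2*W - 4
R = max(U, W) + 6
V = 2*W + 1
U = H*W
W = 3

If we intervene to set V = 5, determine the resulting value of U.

9

do(V=5) replaces the equation V = 2*W + 1 with the constant V = 5.
U is not downstream of the intervention, so its value is determined by the original equations.
H = 7 if W >= 4 else 3  [with W=3]  = 3
U = H*W  [with H=3, W=3]  = 9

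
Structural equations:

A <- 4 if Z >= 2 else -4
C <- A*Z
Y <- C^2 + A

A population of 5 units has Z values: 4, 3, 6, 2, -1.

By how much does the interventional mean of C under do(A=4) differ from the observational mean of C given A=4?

Every unit gets A=4 under the intervention. C values become 16, 12, 24, 8, -4; E[C|do(A=4)] = 11.2.
Conditioning on A=4 selects the 4 unit(s) with Z ∈ {4, 3, 6, 2}. Their C values: 16, 12, 24, 8. Mean = 15.
Difference = 11.2 − 15 = -3.8.

-3.8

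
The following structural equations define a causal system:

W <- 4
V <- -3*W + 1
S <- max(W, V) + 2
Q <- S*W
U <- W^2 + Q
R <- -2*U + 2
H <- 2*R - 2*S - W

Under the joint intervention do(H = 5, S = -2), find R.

Setting H = 5, S = -2 by intervention discards those variables' equations.
Q = S*W  [with S=-2, W=4]  = -8
U = W^2 + Q  [with W=4, Q=-8]  = 8
R = -2*U + 2  [with U=8]  = -14

-14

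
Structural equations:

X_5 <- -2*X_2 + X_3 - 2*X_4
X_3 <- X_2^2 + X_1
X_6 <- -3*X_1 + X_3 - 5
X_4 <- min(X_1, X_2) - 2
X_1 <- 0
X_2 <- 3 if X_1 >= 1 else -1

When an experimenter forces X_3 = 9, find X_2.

-1

Under do(X_3=9), the mechanism X_3 <- X_2^2 + X_1 is discarded; X_3 is fixed at 9.
Since X_2 is not a descendant of the intervened variable, it is unaffected.
X_2 = 3 if X_1 >= 1 else -1  [with X_1=0]  = -1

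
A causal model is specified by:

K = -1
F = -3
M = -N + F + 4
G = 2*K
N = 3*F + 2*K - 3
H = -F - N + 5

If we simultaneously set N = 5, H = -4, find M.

The joint intervention fixes N = 5, H = -4, removing each variable's own equation.
M = -N + F + 4  [with N=5, F=-3]  = -4

-4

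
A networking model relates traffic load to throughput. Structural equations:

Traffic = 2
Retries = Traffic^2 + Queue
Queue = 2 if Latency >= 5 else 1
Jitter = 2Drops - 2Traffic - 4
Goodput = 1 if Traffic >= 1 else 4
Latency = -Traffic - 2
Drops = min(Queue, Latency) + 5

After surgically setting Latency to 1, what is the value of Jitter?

4

Under do(Latency=1), the mechanism Latency = -Traffic - 2 is discarded; Latency is fixed at 1.
Queue = 2 if Latency >= 5 else 1  [with Latency=1]  = 1
Drops = min(Queue, Latency) + 5  [with Queue=1, Latency=1]  = 6
Jitter = 2Drops - 2Traffic - 4  [with Drops=6, Traffic=2]  = 4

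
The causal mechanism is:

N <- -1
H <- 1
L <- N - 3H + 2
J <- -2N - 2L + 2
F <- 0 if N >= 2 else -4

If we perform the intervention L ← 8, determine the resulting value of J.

The intervention breaks the incoming arrows to L: L <- N - 3H + 2 no longer applies, and L = 8.
J = -2N - 2L + 2  [with N=-1, L=8]  = -12

-12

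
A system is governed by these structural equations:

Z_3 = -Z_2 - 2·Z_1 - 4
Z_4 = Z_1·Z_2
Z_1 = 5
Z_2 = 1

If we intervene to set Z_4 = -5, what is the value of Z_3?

Under do(Z_4=-5), the mechanism Z_4 = Z_1·Z_2 is discarded; Z_4 is fixed at -5.
Since Z_3 is not a descendant of the intervened variable, it is unaffected.
Z_3 = -Z_2 - 2·Z_1 - 4  [with Z_2=1, Z_1=5]  = -15

-15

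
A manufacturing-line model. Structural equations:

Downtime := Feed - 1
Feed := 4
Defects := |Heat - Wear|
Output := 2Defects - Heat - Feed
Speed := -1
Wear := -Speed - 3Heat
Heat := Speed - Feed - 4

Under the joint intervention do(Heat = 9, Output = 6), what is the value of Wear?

Setting Heat = 9, Output = 6 by intervention discards those variables' equations.
Wear = -Speed - 3Heat  [with Speed=-1, Heat=9]  = -26

-26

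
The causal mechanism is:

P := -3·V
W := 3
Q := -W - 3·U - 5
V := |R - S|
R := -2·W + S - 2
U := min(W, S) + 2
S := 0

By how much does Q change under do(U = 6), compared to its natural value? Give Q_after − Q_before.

do(U=6) replaces the equation U := min(W, S) + 2 with the constant U = 6.
Q = -W - 3·U - 5  [with W=3, U=6]  = -26
Without intervention: U = min(W, S) + 2  [with W=3, S=0]  = 2; Q = -W - 3·U - 5  [with W=3, U=2]  = -14.
Change = -26 − (-14) = -12.

-12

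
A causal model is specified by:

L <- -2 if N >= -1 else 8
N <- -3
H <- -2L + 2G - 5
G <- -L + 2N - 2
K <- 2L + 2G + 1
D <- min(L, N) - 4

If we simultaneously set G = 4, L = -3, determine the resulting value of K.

Setting G = 4, L = -3 by intervention discards those variables' equations.
K = 2L + 2G + 1  [with L=-3, G=4]  = 3

3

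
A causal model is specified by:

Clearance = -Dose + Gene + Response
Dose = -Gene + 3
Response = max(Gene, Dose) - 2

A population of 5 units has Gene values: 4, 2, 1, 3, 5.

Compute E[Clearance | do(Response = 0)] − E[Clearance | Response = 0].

do(Response=0) breaks Response's dependence on Gene. With Response=0 fixed, Clearance across the units is 5, 1, -1, 3, 7, mean 3.
Conditioning on Response=0 selects the 2 unit(s) with Gene ∈ {2, 1}. Their Clearance values: 1, -1. Mean = 0.
Difference = 3 − 0 = 3.

3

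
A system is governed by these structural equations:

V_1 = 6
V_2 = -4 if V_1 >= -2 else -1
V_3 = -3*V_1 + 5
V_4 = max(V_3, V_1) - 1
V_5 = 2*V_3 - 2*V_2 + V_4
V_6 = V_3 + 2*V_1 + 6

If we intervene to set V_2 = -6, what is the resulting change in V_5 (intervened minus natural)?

do(V_2=-6) replaces the equation V_2 = -4 if V_1 >= -2 else -1 with the constant V_2 = -6.
V_3 = -3*V_1 + 5  [with V_1=6]  = -13
V_4 = max(V_3, V_1) - 1  [with V_3=-13, V_1=6]  = 5
V_5 = 2*V_3 - 2*V_2 + V_4  [with V_3=-13, V_2=-6, V_4=5]  = -9
Without intervention: V_2 = -4 if V_1 >= -2 else -1  [with V_1=6]  = -4; V_3 = -3*V_1 + 5  [with V_1=6]  = -13; V_4 = max(V_3, V_1) - 1  [with V_3=-13, V_1=6]  = 5; V_5 = 2*V_3 - 2*V_2 + V_4  [with V_3=-13, V_2=-4, V_4=5]  = -13.
Change = -9 − (-13) = 4.

4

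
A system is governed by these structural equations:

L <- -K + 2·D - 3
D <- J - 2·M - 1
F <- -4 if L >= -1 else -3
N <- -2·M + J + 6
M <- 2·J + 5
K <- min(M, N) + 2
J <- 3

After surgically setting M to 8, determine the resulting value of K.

Under do(M=8), the mechanism M <- 2·J + 5 is discarded; M is fixed at 8.
N = -2·M + J + 6  [with M=8, J=3]  = -7
K = min(M, N) + 2  [with M=8, N=-7]  = -5

-5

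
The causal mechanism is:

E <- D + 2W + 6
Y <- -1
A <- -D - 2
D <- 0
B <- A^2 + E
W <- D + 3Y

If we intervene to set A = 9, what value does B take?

81

Under do(A=9), the mechanism A <- -D - 2 is discarded; A is fixed at 9.
W = D + 3Y  [with D=0, Y=-1]  = -3
E = D + 2W + 6  [with D=0, W=-3]  = 0
B = A^2 + E  [with A=9, E=0]  = 81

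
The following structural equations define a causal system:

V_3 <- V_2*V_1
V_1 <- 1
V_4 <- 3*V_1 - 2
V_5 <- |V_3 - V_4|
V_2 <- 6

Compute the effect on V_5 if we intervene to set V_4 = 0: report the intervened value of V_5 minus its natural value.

1

Intervening sets V_4 = 0 and removes its equation (V_4 <- 3*V_1 - 2).
V_3 = V_2*V_1  [with V_2=6, V_1=1]  = 6
V_5 = |V_3 - V_4|  [with V_3=6, V_4=0]  = 6
Without intervention: V_3 = V_2*V_1  [with V_2=6, V_1=1]  = 6; V_4 = 3*V_1 - 2  [with V_1=1]  = 1; V_5 = |V_3 - V_4|  [with V_3=6, V_4=1]  = 5.
Change = 6 − 5 = 1.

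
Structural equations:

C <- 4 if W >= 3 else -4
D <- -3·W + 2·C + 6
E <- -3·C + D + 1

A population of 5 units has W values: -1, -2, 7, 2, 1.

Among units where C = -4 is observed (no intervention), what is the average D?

Conditioning on C=-4 selects the 4 unit(s) with W ∈ {-1, -2, 2, 1}. Their D values: 1, 4, -8, -5. Mean = -2.

-2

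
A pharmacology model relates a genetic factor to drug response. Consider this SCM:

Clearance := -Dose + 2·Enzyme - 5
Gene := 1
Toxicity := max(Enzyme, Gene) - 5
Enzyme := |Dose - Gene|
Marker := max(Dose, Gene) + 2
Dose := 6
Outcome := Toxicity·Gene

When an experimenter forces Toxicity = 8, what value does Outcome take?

8

Under do(Toxicity=8), the mechanism Toxicity := max(Enzyme, Gene) - 5 is discarded; Toxicity is fixed at 8.
Outcome = Toxicity·Gene  [with Toxicity=8, Gene=1]  = 8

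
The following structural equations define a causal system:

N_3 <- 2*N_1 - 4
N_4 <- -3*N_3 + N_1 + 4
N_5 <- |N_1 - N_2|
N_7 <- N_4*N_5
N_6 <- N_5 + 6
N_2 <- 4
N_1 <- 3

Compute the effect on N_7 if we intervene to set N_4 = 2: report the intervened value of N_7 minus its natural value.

The intervention breaks the incoming arrows to N_4: N_4 <- -3*N_3 + N_1 + 4 no longer applies, and N_4 = 2.
N_5 = |N_1 - N_2|  [with N_1=3, N_2=4]  = 1
N_7 = N_4*N_5  [with N_4=2, N_5=1]  = 2
Without intervention: N_3 = 2*N_1 - 4  [with N_1=3]  = 2; N_4 = -3*N_3 + N_1 + 4  [with N_3=2, N_1=3]  = 1; N_5 = |N_1 - N_2|  [with N_1=3, N_2=4]  = 1; N_7 = N_4*N_5  [with N_4=1, N_5=1]  = 1.
Change = 2 − 1 = 1.

1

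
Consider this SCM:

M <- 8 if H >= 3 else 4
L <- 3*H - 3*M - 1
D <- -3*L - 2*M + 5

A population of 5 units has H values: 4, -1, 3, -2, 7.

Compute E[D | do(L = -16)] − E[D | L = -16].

-0.8

The intervention sets L=-16 in all 5 units regardless of H. Recomputing D per unit gives 37, 45, 37, 45, 37; average 40.2.
E[D|L=-16] averages over only the 2 units with L=-16 (H = -1, 3): D = 45, 37, mean 41.
Difference = 40.2 − 41 = -0.8.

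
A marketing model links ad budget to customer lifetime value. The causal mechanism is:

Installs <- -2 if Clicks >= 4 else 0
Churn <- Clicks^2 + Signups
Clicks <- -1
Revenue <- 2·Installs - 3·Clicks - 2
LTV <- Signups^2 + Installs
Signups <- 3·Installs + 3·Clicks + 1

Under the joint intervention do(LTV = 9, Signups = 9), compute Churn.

Under do(LTV = 9, Signups = 9), each intervened variable's structural equation is replaced by its fixed value.
Churn = Clicks^2 + Signups  [with Clicks=-1, Signups=9]  = 10

10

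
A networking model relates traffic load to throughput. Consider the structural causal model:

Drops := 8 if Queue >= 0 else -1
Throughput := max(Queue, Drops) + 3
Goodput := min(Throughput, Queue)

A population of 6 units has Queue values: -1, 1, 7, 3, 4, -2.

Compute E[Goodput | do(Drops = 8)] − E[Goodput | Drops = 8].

-1.75

do(Drops=8) breaks Drops's dependence on Queue. With Drops=8 fixed, Goodput across the units is -1, 1, 7, 3, 4, -2, mean 2.
E[Goodput|Drops=8] averages over only the 4 units with Drops=8 (Queue = 1, 7, 3, 4): Goodput = 1, 7, 3, 4, mean 3.75.
Difference = 2 − 3.75 = -1.75.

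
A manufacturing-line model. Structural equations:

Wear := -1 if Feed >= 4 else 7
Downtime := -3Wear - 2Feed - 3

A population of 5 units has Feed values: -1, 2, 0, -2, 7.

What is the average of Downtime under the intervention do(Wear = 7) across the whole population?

-26.4

do(Wear=7) breaks Wear's dependence on Feed. With Wear=7 fixed, Downtime across the units is -22, -28, -24, -20, -38, mean -26.4.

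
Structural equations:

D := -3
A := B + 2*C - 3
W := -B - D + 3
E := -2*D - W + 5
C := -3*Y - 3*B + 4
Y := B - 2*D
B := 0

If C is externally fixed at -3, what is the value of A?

-9

Under do(C=-3), the mechanism C := -3*Y - 3*B + 4 is discarded; C is fixed at -3.
A = B + 2*C - 3  [with B=0, C=-3]  = -9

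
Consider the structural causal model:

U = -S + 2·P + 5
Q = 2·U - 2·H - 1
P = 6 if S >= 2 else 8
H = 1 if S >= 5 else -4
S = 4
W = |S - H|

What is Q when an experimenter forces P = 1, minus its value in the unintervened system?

-20

The intervention breaks the incoming arrows to P: P = 6 if S >= 2 else 8 no longer applies, and P = 1.
H = 1 if S >= 5 else -4  [with S=4]  = -4
U = -S + 2·P + 5  [with S=4, P=1]  = 3
Q = 2·U - 2·H - 1  [with U=3, H=-4]  = 13
Without intervention: H = 1 if S >= 5 else -4  [with S=4]  = -4; P = 6 if S >= 2 else 8  [with S=4]  = 6; U = -S + 2·P + 5  [with S=4, P=6]  = 13; Q = 2·U - 2·H - 1  [with U=13, H=-4]  = 33.
Change = 13 − 33 = -20.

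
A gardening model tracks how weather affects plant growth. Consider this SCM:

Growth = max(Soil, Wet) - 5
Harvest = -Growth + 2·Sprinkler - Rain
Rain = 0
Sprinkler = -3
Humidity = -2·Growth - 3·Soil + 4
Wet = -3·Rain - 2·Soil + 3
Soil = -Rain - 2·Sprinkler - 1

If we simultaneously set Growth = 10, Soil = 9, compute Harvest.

The joint intervention fixes Growth = 10, Soil = 9, removing each variable's own equation.
Harvest = -Growth + 2·Sprinkler - Rain  [with Growth=10, Sprinkler=-3, Rain=0]  = -16

-16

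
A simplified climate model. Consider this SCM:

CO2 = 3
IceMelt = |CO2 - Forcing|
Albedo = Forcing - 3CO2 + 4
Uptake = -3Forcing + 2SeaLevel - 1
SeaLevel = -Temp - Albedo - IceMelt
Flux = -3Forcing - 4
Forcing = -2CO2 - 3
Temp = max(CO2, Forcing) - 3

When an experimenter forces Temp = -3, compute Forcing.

-9

Under do(Temp=-3), the mechanism Temp = max(CO2, Forcing) - 3 is discarded; Temp is fixed at -3.
Since Forcing is not a descendant of the intervened variable, it is unaffected.
Forcing = -2CO2 - 3  [with CO2=3]  = -9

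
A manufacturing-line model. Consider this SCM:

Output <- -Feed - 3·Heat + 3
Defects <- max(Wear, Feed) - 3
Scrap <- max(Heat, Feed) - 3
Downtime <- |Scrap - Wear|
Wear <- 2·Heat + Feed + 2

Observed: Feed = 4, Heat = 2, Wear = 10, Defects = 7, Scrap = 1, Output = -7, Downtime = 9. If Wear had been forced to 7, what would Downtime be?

6

The intervention breaks the incoming arrows to Wear: Wear <- 2·Heat + Feed + 2 no longer applies, and Wear = 7.
Scrap = max(Heat, Feed) - 3  [with Heat=2, Feed=4]  = 1
Downtime = |Scrap - Wear|  [with Scrap=1, Wear=7]  = 6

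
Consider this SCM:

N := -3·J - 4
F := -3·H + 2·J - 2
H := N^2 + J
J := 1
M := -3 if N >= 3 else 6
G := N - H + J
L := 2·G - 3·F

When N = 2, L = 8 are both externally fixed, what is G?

The joint intervention fixes N = 2, L = 8, removing each variable's own equation.
H = N^2 + J  [with N=2, J=1]  = 5
G = N - H + J  [with N=2, H=5, J=1]  = -2

-2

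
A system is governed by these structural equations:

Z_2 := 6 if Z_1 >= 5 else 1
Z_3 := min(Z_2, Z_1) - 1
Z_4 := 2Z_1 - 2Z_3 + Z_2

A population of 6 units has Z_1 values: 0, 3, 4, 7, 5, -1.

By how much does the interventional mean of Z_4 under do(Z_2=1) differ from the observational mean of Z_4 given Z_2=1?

2.5

do(Z_2=1) breaks Z_2's dependence on Z_1. With Z_2=1 fixed, Z_4 across the units is 3, 7, 9, 15, 11, 3, mean 8.
E[Z_4|Z_2=1] averages over only the 4 units with Z_2=1 (Z_1 = 0, 3, 4, -1): Z_4 = 3, 7, 9, 3, mean 5.5.
Difference = 8 − 5.5 = 2.5.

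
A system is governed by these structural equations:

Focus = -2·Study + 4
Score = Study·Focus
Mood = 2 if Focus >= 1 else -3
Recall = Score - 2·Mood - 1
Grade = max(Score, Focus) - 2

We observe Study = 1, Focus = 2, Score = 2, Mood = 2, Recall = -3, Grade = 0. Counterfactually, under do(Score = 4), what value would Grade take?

2

The intervention breaks the incoming arrows to Score: Score = Study·Focus no longer applies, and Score = 4.
Focus = -2·Study + 4  [with Study=1]  = 2
Grade = max(Score, Focus) - 2  [with Score=4, Focus=2]  = 2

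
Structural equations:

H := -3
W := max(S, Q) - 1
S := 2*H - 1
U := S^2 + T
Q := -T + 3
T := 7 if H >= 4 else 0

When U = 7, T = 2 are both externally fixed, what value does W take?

0

The joint intervention fixes U = 7, T = 2, removing each variable's own equation.
S = 2*H - 1  [with H=-3]  = -7
Q = -T + 3  [with T=2]  = 1
W = max(S, Q) - 1  [with S=-7, Q=1]  = 0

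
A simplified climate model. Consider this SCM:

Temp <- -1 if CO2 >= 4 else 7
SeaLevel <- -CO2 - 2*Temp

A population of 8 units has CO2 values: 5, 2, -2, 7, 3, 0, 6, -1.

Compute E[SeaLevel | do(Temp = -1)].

The intervention sets Temp=-1 in all 8 units regardless of CO2. Recomputing SeaLevel per unit gives -3, 0, 4, -5, -1, 2, -4, 3; average -0.5.

-0.5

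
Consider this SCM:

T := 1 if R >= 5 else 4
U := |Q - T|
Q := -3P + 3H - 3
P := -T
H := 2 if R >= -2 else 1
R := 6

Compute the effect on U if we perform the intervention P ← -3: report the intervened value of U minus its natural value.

6

Under do(P=-3), the mechanism P := -T is discarded; P is fixed at -3.
H = 2 if R >= -2 else 1  [with R=6]  = 2
T = 1 if R >= 5 else 4  [with R=6]  = 1
Q = -3P + 3H - 3  [with P=-3, H=2]  = 12
U = |Q - T|  [with Q=12, T=1]  = 11
Without intervention: H = 2 if R >= -2 else 1  [with R=6]  = 2; T = 1 if R >= 5 else 4  [with R=6]  = 1; P = -T  [with T=1]  = -1; Q = -3P + 3H - 3  [with P=-1, H=2]  = 6; U = |Q - T|  [with Q=6, T=1]  = 5.
Change = 11 − 5 = 6.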